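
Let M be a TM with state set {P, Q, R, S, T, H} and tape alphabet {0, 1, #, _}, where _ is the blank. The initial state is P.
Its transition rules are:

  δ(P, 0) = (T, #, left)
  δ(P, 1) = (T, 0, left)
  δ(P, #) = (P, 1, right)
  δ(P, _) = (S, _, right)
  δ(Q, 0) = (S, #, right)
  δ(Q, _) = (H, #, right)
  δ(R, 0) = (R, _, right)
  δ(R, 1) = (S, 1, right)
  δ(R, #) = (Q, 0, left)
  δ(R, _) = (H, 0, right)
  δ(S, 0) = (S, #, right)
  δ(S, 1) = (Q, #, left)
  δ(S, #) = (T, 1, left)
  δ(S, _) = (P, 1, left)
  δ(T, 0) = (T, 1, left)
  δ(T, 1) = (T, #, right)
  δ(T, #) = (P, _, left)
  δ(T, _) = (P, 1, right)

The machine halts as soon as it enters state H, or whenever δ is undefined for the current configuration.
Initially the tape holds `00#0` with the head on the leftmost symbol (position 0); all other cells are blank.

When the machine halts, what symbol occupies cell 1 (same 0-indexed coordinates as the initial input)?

state=P head=0 tape=__[0]0#0   (P,0)→(T,#,left)
state=T head=-1 tape=_[_]#0#0   (T,_)→(P,1,right)
state=P head=0 tape=_1[#]0#0   (P,#)→(P,1,right)
state=P head=1 tape=_11[0]#0   (P,0)→(T,#,left)
state=T head=0 tape=_1[1]##0   (T,1)→(T,#,right)
state=T head=1 tape=_1#[#]#0   (T,#)→(P,_,left)
state=P head=0 tape=_1[#]_#0   (P,#)→(P,1,right)
state=P head=1 tape=_11[_]#0   (P,_)→(S,_,right)
state=S head=2 tape=_11_[#]0   (S,#)→(T,1,left)
state=T head=1 tape=_11[_]10   (T,_)→(P,1,right)
state=P head=2 tape=_111[1]0   (P,1)→(T,0,left)
state=T head=1 tape=_11[1]00   (T,1)→(T,#,right)
state=T head=2 tape=_11#[0]0   (T,0)→(T,1,left)
state=T head=1 tape=_11[#]10   (T,#)→(P,_,left)
state=P head=0 tape=_1[1]_10   (P,1)→(T,0,left)
state=T head=-1 tape=_[1]0_10   (T,1)→(T,#,right)
state=T head=0 tape=_#[0]_10   (T,0)→(T,1,left)
state=T head=-1 tape=_[#]1_10   (T,#)→(P,_,left)
state=P head=-2 tape=[_]_1_10   (P,_)→(S,_,right)
state=S head=-1 tape=_[_]1_10   (S,_)→(P,1,left)
state=P head=-2 tape=[_]11_10   (P,_)→(S,_,right)
state=S head=-1 tape=_[1]1_10   (S,1)→(Q,#,left)
state=Q head=-2 tape=[_]#1_10   (Q,_)→(H,#,right)
state=H head=-1 tape=#[#]1_10
Cell 1 holds _ when M halts.

_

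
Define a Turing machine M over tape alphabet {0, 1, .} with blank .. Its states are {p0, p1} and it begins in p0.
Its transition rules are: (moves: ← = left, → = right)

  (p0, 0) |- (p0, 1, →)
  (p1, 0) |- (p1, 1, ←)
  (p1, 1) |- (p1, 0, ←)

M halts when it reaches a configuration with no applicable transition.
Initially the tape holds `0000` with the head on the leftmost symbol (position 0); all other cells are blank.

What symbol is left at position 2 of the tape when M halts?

1

state=p0 head=0 tape=[0]000.   (p0,0)→(p0,1,→)
state=p0 head=1 tape=1[0]00.   (p0,0)→(p0,1,→)
state=p0 head=2 tape=11[0]0.   (p0,0)→(p0,1,→)
state=p0 head=3 tape=111[0].   (p0,0)→(p0,1,→)
state=p0 head=4 tape=1111[.]
Cell 2 holds 1 when M halts.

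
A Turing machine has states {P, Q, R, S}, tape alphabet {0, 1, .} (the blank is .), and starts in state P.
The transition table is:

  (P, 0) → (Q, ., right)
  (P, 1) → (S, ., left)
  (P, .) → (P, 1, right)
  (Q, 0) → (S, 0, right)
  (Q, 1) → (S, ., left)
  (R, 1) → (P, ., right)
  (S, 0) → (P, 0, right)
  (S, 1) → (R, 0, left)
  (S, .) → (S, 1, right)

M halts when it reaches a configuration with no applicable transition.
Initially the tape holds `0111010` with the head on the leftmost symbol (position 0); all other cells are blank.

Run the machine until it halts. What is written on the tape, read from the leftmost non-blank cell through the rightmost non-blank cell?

P | [0]111010.   read 0 → write ., move right, go to Q
Q | .[1]11010.   read 1 → write ., move left, go to S
S | [.].11010.   read . → write 1, move right, go to S
S | 1[.]11010.   read . → write 1, move right, go to S
S | 11[1]1010.   read 1 → write 0, move left, go to R
R | 1[1]01010.   read 1 → write ., move right, go to P
P | 1.[0]1010.   read 0 → write ., move right, go to Q
Q | 1..[1]010.   read 1 → write ., move left, go to S
S | 1.[.].010.   read . → write 1, move right, go to S
S | 1.1[.]010.   read . → write 1, move right, go to S
S | 1.11[0]10.   read 0 → write 0, move right, go to P
P | 1.110[1]0.   read 1 → write ., move left, go to S
S | 1.11[0].0.   read 0 → write 0, move right, go to P
P | 1.110[.]0.   read . → write 1, move right, go to P
P | 1.1101[0].   read 0 → write ., move right, go to Q
Q | 1.1101.[.]
The non-blank tape span at halt is 1.1101.

1.1101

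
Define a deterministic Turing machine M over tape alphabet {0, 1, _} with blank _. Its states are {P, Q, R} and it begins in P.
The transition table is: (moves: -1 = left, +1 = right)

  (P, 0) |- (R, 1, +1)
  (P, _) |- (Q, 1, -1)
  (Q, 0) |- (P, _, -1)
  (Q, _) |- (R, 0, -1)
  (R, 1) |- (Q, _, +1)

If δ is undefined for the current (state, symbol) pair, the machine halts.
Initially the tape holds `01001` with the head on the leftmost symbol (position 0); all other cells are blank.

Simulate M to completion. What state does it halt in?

P | [0]1001   read 0 → write 1, move +1, go to R
R | 1[1]001   read 1 → write _, move +1, go to Q
Q | 1_[0]01   read 0 → write _, move -1, go to P
P | 1[_]_01   read _ → write 1, move -1, go to Q
Q | [1]1_01
No transition is defined for (Q, 1); M halts in state Q.

Q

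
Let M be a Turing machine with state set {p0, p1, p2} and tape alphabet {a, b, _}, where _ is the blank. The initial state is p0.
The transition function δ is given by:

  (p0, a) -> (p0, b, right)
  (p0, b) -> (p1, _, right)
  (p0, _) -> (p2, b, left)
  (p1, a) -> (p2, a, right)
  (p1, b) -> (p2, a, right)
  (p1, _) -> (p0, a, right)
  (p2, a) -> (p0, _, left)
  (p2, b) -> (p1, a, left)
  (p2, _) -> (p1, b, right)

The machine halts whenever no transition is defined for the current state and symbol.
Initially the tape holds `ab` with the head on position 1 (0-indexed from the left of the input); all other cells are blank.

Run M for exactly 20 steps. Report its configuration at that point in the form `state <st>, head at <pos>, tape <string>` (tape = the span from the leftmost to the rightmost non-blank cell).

state p1, head at 7, tape bababa_a

state=p0 head=1 tape=__a[b]______   (p0,b)→(p1,_,right)
state=p1 head=2 tape=__a_[_]_____   (p1,_)→(p0,a,right)
state=p0 head=3 tape=__a_a[_]____   (p0,_)→(p2,b,left)
state=p2 head=2 tape=__a_[a]b____   (p2,a)→(p0,_,left)
state=p0 head=1 tape=__a[_]_b____   (p0,_)→(p2,b,left)
state=p2 head=0 tape=__[a]b_b____   (p2,a)→(p0,_,left)
state=p0 head=-1 tape=_[_]_b_b____   (p0,_)→(p2,b,left)
state=p2 head=-2 tape=[_]b_b_b____   (p2,_)→(p1,b,right)
state=p1 head=-1 tape=b[b]_b_b____   (p1,b)→(p2,a,right)
state=p2 head=0 tape=ba[_]b_b____   (p2,_)→(p1,b,right)
state=p1 head=1 tape=bab[b]_b____   (p1,b)→(p2,a,right)
state=p2 head=2 tape=baba[_]b____   (p2,_)→(p1,b,right)
state=p1 head=3 tape=babab[b]____   (p1,b)→(p2,a,right)
state=p2 head=4 tape=bababa[_]___   (p2,_)→(p1,b,right)
state=p1 head=5 tape=bababab[_]__   (p1,_)→(p0,a,right)
state=p0 head=6 tape=babababa[_]_   (p0,_)→(p2,b,left)
state=p2 head=5 tape=bababab[a]b_   (p2,a)→(p0,_,left)
state=p0 head=4 tape=bababa[b]_b_   (p0,b)→(p1,_,right)
state=p1 head=5 tape=bababa_[_]b_   (p1,_)→(p0,a,right)
state=p0 head=6 tape=bababa_a[b]_   (p0,b)→(p1,_,right)
state=p1 head=7 tape=bababa_a_[_]
After 20 steps: state p1, head at 7, tape bababa_a.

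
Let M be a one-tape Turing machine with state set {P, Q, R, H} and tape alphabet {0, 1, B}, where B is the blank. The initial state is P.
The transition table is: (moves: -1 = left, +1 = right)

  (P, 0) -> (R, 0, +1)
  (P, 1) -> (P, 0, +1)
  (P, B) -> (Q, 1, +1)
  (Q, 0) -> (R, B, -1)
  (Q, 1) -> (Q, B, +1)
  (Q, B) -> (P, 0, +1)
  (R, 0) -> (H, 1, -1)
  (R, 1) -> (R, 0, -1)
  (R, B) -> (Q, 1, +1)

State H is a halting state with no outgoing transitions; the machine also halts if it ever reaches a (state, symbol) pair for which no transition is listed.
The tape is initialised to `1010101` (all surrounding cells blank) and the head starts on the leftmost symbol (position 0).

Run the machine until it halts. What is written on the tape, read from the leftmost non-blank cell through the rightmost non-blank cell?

0100101

state=P head=0 tape=[1]010101   (P,1)→(P,0,+1)
state=P head=1 tape=0[0]10101   (P,0)→(R,0,+1)
state=R head=2 tape=00[1]0101   (R,1)→(R,0,-1)
state=R head=1 tape=0[0]00101   (R,0)→(H,1,-1)
state=H head=0 tape=[0]100101
The non-blank tape span at halt is 0100101.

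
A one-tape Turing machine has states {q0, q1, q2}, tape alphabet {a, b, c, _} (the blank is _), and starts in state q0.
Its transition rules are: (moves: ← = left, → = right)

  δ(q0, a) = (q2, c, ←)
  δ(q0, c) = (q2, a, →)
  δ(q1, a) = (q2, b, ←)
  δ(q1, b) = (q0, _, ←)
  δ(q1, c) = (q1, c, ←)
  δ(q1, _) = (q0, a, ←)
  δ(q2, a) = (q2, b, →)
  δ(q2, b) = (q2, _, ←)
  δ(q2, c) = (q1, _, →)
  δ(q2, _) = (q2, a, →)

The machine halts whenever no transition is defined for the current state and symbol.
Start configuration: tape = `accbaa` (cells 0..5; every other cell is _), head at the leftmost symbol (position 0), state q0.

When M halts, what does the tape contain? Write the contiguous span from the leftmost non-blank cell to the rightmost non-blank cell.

baba__aa

state=q0 head=0 tape=__[a]ccbaa   (q0,a)→(q2,c,←)
state=q2 head=-1 tape=_[_]cccbaa   (q2,_)→(q2,a,→)
state=q2 head=0 tape=_a[c]ccbaa   (q2,c)→(q1,_,→)
state=q1 head=1 tape=_a_[c]cbaa   (q1,c)→(q1,c,←)
state=q1 head=0 tape=_a[_]ccbaa   (q1,_)→(q0,a,←)
state=q0 head=-1 tape=_[a]accbaa   (q0,a)→(q2,c,←)
state=q2 head=-2 tape=[_]caccbaa   (q2,_)→(q2,a,→)
state=q2 head=-1 tape=a[c]accbaa   (q2,c)→(q1,_,→)
state=q1 head=0 tape=a_[a]ccbaa   (q1,a)→(q2,b,←)
state=q2 head=-1 tape=a[_]bccbaa   (q2,_)→(q2,a,→)
state=q2 head=0 tape=aa[b]ccbaa   (q2,b)→(q2,_,←)
state=q2 head=-1 tape=a[a]_ccbaa   (q2,a)→(q2,b,→)
state=q2 head=0 tape=ab[_]ccbaa   (q2,_)→(q2,a,→)
state=q2 head=1 tape=aba[c]cbaa   (q2,c)→(q1,_,→)
state=q1 head=2 tape=aba_[c]baa   (q1,c)→(q1,c,←)
state=q1 head=1 tape=aba[_]cbaa   (q1,_)→(q0,a,←)
state=q0 head=0 tape=ab[a]acbaa   (q0,a)→(q2,c,←)
state=q2 head=-1 tape=a[b]cacbaa   (q2,b)→(q2,_,←)
state=q2 head=-2 tape=[a]_cacbaa   (q2,a)→(q2,b,→)
state=q2 head=-1 tape=b[_]cacbaa   (q2,_)→(q2,a,→)
state=q2 head=0 tape=ba[c]acbaa   (q2,c)→(q1,_,→)
state=q1 head=1 tape=ba_[a]cbaa   (q1,a)→(q2,b,←)
state=q2 head=0 tape=ba[_]bcbaa   (q2,_)→(q2,a,→)
state=q2 head=1 tape=baa[b]cbaa   (q2,b)→(q2,_,←)
state=q2 head=0 tape=ba[a]_cbaa   (q2,a)→(q2,b,→)
state=q2 head=1 tape=bab[_]cbaa   (q2,_)→(q2,a,→)
state=q2 head=2 tape=baba[c]baa   (q2,c)→(q1,_,→)
state=q1 head=3 tape=baba_[b]aa   (q1,b)→(q0,_,←)
state=q0 head=2 tape=baba[_]_aa
The non-blank tape span at halt is baba__aa.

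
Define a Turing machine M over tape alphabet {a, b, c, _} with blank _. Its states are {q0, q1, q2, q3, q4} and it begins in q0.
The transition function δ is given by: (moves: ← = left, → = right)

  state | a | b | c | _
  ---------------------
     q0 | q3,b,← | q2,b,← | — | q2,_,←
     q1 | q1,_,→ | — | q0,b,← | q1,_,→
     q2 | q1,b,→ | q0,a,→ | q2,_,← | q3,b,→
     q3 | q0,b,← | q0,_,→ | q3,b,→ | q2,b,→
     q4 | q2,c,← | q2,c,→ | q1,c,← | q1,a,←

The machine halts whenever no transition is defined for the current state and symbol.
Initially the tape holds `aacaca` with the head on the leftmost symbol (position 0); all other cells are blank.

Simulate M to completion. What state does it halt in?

q0

q0 | __[a]acaca   read a → write b, move ←, go to q3
q3 | _[_]bacaca   read _ → write b, move →, go to q2
q2 | _b[b]acaca   read b → write a, move →, go to q0
q0 | _ba[a]caca   read a → write b, move ←, go to q3
q3 | _b[a]bcaca   read a → write b, move ←, go to q0
q0 | _[b]bbcaca   read b → write b, move ←, go to q2
q2 | [_]bbbcaca   read _ → write b, move →, go to q3
q3 | b[b]bbcaca   read b → write _, move →, go to q0
q0 | b_[b]bcaca   read b → write b, move ←, go to q2
q2 | b[_]bbcaca   read _ → write b, move →, go to q3
q3 | bb[b]bcaca   read b → write _, move →, go to q0
q0 | bb_[b]caca   read b → write b, move ←, go to q2
q2 | bb[_]bcaca   read _ → write b, move →, go to q3
q3 | bbb[b]caca   read b → write _, move →, go to q0
q0 | bbb_[c]aca
No transition is defined for (q0, c); M halts in state q0.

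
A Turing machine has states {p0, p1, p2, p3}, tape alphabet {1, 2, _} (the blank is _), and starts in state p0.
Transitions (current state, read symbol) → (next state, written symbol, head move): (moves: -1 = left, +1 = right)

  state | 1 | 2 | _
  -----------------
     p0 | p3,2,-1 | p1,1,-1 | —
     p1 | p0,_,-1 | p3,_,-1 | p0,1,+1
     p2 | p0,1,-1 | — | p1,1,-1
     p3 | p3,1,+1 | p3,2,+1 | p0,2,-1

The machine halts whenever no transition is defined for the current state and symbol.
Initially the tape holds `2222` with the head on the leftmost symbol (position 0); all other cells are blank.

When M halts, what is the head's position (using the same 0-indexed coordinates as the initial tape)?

-3

p0 | ___[2]222_   read 2 → write 1, move -1, go to p1
p1 | __[_]1222_   read _ → write 1, move +1, go to p0
p0 | __1[1]222_   read 1 → write 2, move -1, go to p3
p3 | __[1]2222_   read 1 → write 1, move +1, go to p3
p3 | __1[2]222_   read 2 → write 2, move +1, go to p3
p3 | __12[2]22_   read 2 → write 2, move +1, go to p3
p3 | __122[2]2_   read 2 → write 2, move +1, go to p3
p3 | __1222[2]_   read 2 → write 2, move +1, go to p3
p3 | __12222[_]   read _ → write 2, move -1, go to p0
p0 | __1222[2]2   read 2 → write 1, move -1, go to p1
p1 | __122[2]12   read 2 → write _, move -1, go to p3
p3 | __12[2]_12   read 2 → write 2, move +1, go to p3
p3 | __122[_]12   read _ → write 2, move -1, go to p0
p0 | __12[2]212   read 2 → write 1, move -1, go to p1
p1 | __1[2]1212   read 2 → write _, move -1, go to p3
p3 | __[1]_1212   read 1 → write 1, move +1, go to p3
p3 | __1[_]1212   read _ → write 2, move -1, go to p0
p0 | __[1]21212   read 1 → write 2, move -1, go to p3
p3 | _[_]221212   read _ → write 2, move -1, go to p0
p0 | [_]2221212
At halt the head is at cell -3.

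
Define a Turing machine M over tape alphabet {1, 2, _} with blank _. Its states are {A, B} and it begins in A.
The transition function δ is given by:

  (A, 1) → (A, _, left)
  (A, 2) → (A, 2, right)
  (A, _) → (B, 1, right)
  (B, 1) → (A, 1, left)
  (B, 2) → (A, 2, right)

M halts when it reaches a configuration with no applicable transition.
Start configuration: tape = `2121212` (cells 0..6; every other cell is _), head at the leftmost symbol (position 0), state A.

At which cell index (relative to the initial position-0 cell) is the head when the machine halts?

8

state=A head=0 tape=[2]121212__   (A,2)→(A,2,right)
state=A head=1 tape=2[1]21212__   (A,1)→(A,_,left)
state=A head=0 tape=[2]_21212__   (A,2)→(A,2,right)
state=A head=1 tape=2[_]21212__   (A,_)→(B,1,right)
state=B head=2 tape=21[2]1212__   (B,2)→(A,2,right)
state=A head=3 tape=212[1]212__   (A,1)→(A,_,left)
state=A head=2 tape=21[2]_212__   (A,2)→(A,2,right)
state=A head=3 tape=212[_]212__   (A,_)→(B,1,right)
state=B head=4 tape=2121[2]12__   (B,2)→(A,2,right)
state=A head=5 tape=21212[1]2__   (A,1)→(A,_,left)
state=A head=4 tape=2121[2]_2__   (A,2)→(A,2,right)
state=A head=5 tape=21212[_]2__   (A,_)→(B,1,right)
state=B head=6 tape=212121[2]__   (B,2)→(A,2,right)
state=A head=7 tape=2121212[_]_   (A,_)→(B,1,right)
state=B head=8 tape=21212121[_]
At halt the head is at cell 8.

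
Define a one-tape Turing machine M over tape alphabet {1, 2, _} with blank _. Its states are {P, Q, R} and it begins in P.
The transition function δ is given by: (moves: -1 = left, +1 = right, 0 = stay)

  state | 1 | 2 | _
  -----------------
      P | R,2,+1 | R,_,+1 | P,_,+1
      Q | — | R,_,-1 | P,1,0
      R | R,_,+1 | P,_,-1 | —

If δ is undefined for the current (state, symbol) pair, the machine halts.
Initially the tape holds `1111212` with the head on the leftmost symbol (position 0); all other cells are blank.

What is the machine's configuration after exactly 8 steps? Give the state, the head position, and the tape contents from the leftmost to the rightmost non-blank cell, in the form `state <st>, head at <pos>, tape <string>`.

state=P head=0 tape=[1]111212   (P,1)→(R,2,+1)
state=R head=1 tape=2[1]11212   (R,1)→(R,_,+1)
state=R head=2 tape=2_[1]1212   (R,1)→(R,_,+1)
state=R head=3 tape=2__[1]212   (R,1)→(R,_,+1)
state=R head=4 tape=2___[2]12   (R,2)→(P,_,-1)
state=P head=3 tape=2__[_]_12   (P,_)→(P,_,+1)
state=P head=4 tape=2___[_]12   (P,_)→(P,_,+1)
state=P head=5 tape=2____[1]2   (P,1)→(R,2,+1)
state=R head=6 tape=2____2[2]
After 8 steps: state R, head at 6, tape 2____22.

state R, head at 6, tape 2____22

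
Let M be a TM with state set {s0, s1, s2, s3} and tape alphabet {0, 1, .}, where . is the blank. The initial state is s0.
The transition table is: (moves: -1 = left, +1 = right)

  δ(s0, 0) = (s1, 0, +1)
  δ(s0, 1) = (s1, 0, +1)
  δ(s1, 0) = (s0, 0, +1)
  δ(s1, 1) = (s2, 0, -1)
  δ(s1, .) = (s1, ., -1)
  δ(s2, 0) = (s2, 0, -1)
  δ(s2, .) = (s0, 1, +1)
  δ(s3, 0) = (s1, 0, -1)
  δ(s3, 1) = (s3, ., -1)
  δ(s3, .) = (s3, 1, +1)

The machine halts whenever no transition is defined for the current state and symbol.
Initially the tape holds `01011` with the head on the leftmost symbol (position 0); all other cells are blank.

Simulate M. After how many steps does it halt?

11

state=s0 head=0 tape=.[0]1011   (s0,0)→(s1,0,+1)
state=s1 head=1 tape=.0[1]011   (s1,1)→(s2,0,-1)
state=s2 head=0 tape=.[0]0011   (s2,0)→(s2,0,-1)
state=s2 head=-1 tape=[.]00011   (s2,.)→(s0,1,+1)
state=s0 head=0 tape=1[0]0011   (s0,0)→(s1,0,+1)
state=s1 head=1 tape=10[0]011   (s1,0)→(s0,0,+1)
state=s0 head=2 tape=100[0]11   (s0,0)→(s1,0,+1)
state=s1 head=3 tape=1000[1]1   (s1,1)→(s2,0,-1)
state=s2 head=2 tape=100[0]01   (s2,0)→(s2,0,-1)
state=s2 head=1 tape=10[0]001   (s2,0)→(s2,0,-1)
state=s2 head=0 tape=1[0]0001   (s2,0)→(s2,0,-1)
state=s2 head=-1 tape=[1]00001
M halts after 11 transitions.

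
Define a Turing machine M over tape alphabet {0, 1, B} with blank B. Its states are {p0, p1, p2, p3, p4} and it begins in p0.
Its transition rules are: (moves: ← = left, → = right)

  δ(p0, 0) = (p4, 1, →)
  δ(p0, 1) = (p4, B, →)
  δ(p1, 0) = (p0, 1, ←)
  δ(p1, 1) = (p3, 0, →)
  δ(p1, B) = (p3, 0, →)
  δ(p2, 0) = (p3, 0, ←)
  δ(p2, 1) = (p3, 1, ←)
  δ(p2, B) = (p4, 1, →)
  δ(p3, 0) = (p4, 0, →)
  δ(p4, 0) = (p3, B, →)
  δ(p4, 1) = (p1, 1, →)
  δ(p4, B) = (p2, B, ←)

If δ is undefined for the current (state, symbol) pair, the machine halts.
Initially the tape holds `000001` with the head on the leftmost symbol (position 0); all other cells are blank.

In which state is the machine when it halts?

p0 | [0]00001BB   read 0 → write 1, move →, go to p4
p4 | 1[0]0001BB   read 0 → write B, move →, go to p3
p3 | 1B[0]001BB   read 0 → write 0, move →, go to p4
p4 | 1B0[0]01BB   read 0 → write B, move →, go to p3
p3 | 1B0B[0]1BB   read 0 → write 0, move →, go to p4
p4 | 1B0B0[1]BB   read 1 → write 1, move →, go to p1
p1 | 1B0B01[B]B   read B → write 0, move →, go to p3
p3 | 1B0B010[B]
No transition is defined for (p3, B); M halts in state p3.

p3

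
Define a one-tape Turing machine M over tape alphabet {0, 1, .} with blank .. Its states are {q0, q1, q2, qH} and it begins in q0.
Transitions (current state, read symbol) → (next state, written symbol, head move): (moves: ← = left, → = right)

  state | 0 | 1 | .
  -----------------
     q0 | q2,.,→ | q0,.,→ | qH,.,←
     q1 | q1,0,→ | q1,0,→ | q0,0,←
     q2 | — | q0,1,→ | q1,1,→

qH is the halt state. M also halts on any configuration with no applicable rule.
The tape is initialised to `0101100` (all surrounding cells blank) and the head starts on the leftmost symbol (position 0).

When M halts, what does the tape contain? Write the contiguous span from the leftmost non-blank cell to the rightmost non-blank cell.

q0 | [0]101100   read 0 → write ., move →, go to q2
q2 | .[1]01100   read 1 → write 1, move →, go to q0
q0 | .1[0]1100   read 0 → write ., move →, go to q2
q2 | .1.[1]100   read 1 → write 1, move →, go to q0
q0 | .1.1[1]00   read 1 → write ., move →, go to q0
q0 | .1.1.[0]0   read 0 → write ., move →, go to q2
q2 | .1.1..[0]
The non-blank tape span at halt is 1.1..0.

1.1..0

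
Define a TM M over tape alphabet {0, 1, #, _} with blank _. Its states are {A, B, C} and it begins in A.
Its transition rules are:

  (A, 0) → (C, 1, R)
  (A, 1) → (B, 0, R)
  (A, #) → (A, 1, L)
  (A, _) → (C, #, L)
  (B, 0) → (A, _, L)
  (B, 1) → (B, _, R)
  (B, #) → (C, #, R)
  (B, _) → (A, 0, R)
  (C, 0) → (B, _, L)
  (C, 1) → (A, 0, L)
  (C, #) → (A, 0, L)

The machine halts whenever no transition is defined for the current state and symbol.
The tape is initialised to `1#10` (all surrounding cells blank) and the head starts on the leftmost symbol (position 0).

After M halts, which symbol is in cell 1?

state=A head=0 tape=[1]#10   (A,1)→(B,0,R)
state=B head=1 tape=0[#]10   (B,#)→(C,#,R)
state=C head=2 tape=0#[1]0   (C,1)→(A,0,L)
state=A head=1 tape=0[#]00   (A,#)→(A,1,L)
state=A head=0 tape=[0]100   (A,0)→(C,1,R)
state=C head=1 tape=1[1]00   (C,1)→(A,0,L)
state=A head=0 tape=[1]000   (A,1)→(B,0,R)
state=B head=1 tape=0[0]00   (B,0)→(A,_,L)
state=A head=0 tape=[0]_00   (A,0)→(C,1,R)
state=C head=1 tape=1[_]00
Cell 1 holds _ when M halts.

_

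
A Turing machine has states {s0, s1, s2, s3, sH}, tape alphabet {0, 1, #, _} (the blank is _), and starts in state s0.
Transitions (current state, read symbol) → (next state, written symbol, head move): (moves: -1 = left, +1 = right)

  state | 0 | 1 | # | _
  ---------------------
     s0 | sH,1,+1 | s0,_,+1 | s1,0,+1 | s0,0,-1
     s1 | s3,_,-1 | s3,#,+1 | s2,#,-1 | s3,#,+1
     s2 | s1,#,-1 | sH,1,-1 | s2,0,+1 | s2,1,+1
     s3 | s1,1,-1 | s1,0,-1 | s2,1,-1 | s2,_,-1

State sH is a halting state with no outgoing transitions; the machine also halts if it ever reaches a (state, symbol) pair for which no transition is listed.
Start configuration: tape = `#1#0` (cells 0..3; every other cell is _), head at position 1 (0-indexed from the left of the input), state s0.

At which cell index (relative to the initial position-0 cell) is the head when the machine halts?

-3

state=s0 head=1 tape=____#[1]#0   (s0,1)→(s0,_,+1)
state=s0 head=2 tape=____#_[#]0   (s0,#)→(s1,0,+1)
state=s1 head=3 tape=____#_0[0]   (s1,0)→(s3,_,-1)
state=s3 head=2 tape=____#_[0]_   (s3,0)→(s1,1,-1)
state=s1 head=1 tape=____#[_]1_   (s1,_)→(s3,#,+1)
state=s3 head=2 tape=____##[1]_   (s3,1)→(s1,0,-1)
state=s1 head=1 tape=____#[#]0_   (s1,#)→(s2,#,-1)
state=s2 head=0 tape=____[#]#0_   (s2,#)→(s2,0,+1)
state=s2 head=1 tape=____0[#]0_   (s2,#)→(s2,0,+1)
state=s2 head=2 tape=____00[0]_   (s2,0)→(s1,#,-1)
state=s1 head=1 tape=____0[0]#_   (s1,0)→(s3,_,-1)
state=s3 head=0 tape=____[0]_#_   (s3,0)→(s1,1,-1)
state=s1 head=-1 tape=___[_]1_#_   (s1,_)→(s3,#,+1)
state=s3 head=0 tape=___#[1]_#_   (s3,1)→(s1,0,-1)
state=s1 head=-1 tape=___[#]0_#_   (s1,#)→(s2,#,-1)
state=s2 head=-2 tape=__[_]#0_#_   (s2,_)→(s2,1,+1)
state=s2 head=-1 tape=__1[#]0_#_   (s2,#)→(s2,0,+1)
state=s2 head=0 tape=__10[0]_#_   (s2,0)→(s1,#,-1)
state=s1 head=-1 tape=__1[0]#_#_   (s1,0)→(s3,_,-1)
state=s3 head=-2 tape=__[1]_#_#_   (s3,1)→(s1,0,-1)
state=s1 head=-3 tape=_[_]0_#_#_   (s1,_)→(s3,#,+1)
state=s3 head=-2 tape=_#[0]_#_#_   (s3,0)→(s1,1,-1)
state=s1 head=-3 tape=_[#]1_#_#_   (s1,#)→(s2,#,-1)
state=s2 head=-4 tape=[_]#1_#_#_   (s2,_)→(s2,1,+1)
state=s2 head=-3 tape=1[#]1_#_#_   (s2,#)→(s2,0,+1)
state=s2 head=-2 tape=10[1]_#_#_   (s2,1)→(sH,1,-1)
state=sH head=-3 tape=1[0]1_#_#_
At halt the head is at cell -3.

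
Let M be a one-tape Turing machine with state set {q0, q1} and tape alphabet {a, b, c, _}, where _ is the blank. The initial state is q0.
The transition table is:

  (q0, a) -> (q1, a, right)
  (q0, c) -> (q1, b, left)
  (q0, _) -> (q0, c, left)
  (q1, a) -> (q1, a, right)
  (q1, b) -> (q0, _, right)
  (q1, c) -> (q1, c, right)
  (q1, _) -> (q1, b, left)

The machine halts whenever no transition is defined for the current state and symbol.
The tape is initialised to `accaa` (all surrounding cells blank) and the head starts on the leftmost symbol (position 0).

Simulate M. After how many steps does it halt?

25

q0 | [a]ccaa____   read a → write a, move right, go to q1
q1 | a[c]caa____   read c → write c, move right, go to q1
q1 | ac[c]aa____   read c → write c, move right, go to q1
q1 | acc[a]a____   read a → write a, move right, go to q1
q1 | acca[a]____   read a → write a, move right, go to q1
q1 | accaa[_]___   read _ → write b, move left, go to q1
q1 | acca[a]b___   read a → write a, move right, go to q1
q1 | accaa[b]___   read b → write _, move right, go to q0
q0 | accaa_[_]__   read _ → write c, move left, go to q0
q0 | accaa[_]c__   read _ → write c, move left, go to q0
q0 | acca[a]cc__   read a → write a, move right, go to q1
q1 | accaa[c]c__   read c → write c, move right, go to q1
q1 | accaac[c]__   read c → write c, move right, go to q1
q1 | accaacc[_]_   read _ → write b, move left, go to q1
q1 | accaac[c]b_   read c → write c, move right, go to q1
q1 | accaacc[b]_   read b → write _, move right, go to q0
q0 | accaacc_[_]   read _ → write c, move left, go to q0
q0 | accaacc[_]c   read _ → write c, move left, go to q0
q0 | accaac[c]cc   read c → write b, move left, go to q1
q1 | accaa[c]bcc   read c → write c, move right, go to q1
q1 | accaac[b]cc   read b → write _, move right, go to q0
q0 | accaac_[c]c   read c → write b, move left, go to q1
q1 | accaac[_]bc   read _ → write b, move left, go to q1
q1 | accaa[c]bbc   read c → write c, move right, go to q1
q1 | accaac[b]bc   read b → write _, move right, go to q0
q0 | accaac_[b]c
M halts after 25 transitions.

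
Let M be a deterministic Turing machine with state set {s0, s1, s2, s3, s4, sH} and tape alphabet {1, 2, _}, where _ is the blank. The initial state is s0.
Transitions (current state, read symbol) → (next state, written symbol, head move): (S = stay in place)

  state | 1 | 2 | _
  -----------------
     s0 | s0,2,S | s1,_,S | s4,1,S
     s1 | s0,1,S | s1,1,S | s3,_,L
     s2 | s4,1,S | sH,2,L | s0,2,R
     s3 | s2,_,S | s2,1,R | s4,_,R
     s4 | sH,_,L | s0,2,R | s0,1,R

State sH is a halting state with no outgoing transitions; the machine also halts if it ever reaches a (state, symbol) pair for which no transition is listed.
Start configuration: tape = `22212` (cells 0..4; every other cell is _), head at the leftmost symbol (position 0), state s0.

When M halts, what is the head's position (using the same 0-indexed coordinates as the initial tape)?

0

s0 | _[2]2212   read 2 → write _, move S, go to s1
s1 | _[_]2212   read _ → write _, move L, go to s3
s3 | [_]_2212   read _ → write _, move R, go to s4
s4 | _[_]2212   read _ → write 1, move R, go to s0
s0 | _1[2]212   read 2 → write _, move S, go to s1
s1 | _1[_]212   read _ → write _, move L, go to s3
s3 | _[1]_212   read 1 → write _, move S, go to s2
s2 | _[_]_212   read _ → write 2, move R, go to s0
s0 | _2[_]212   read _ → write 1, move S, go to s4
s4 | _2[1]212   read 1 → write _, move L, go to sH
sH | _[2]_212
At halt the head is at cell 0.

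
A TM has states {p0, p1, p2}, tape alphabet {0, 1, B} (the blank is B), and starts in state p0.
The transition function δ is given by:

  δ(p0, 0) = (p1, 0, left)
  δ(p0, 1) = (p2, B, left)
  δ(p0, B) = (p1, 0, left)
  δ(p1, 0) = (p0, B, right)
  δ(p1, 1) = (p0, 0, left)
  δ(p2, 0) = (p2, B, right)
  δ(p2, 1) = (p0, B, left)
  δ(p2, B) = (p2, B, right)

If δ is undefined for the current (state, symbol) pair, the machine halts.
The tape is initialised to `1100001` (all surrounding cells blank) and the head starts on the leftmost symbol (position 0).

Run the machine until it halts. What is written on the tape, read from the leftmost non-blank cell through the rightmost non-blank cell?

state=p0 head=0 tape=B[1]100001   (p0,1)→(p2,B,left)
state=p2 head=-1 tape=[B]B100001   (p2,B)→(p2,B,right)
state=p2 head=0 tape=B[B]100001   (p2,B)→(p2,B,right)
state=p2 head=1 tape=BB[1]00001   (p2,1)→(p0,B,left)
state=p0 head=0 tape=B[B]B00001   (p0,B)→(p1,0,left)
state=p1 head=-1 tape=[B]0B00001
The non-blank tape span at halt is 0B00001.

0B00001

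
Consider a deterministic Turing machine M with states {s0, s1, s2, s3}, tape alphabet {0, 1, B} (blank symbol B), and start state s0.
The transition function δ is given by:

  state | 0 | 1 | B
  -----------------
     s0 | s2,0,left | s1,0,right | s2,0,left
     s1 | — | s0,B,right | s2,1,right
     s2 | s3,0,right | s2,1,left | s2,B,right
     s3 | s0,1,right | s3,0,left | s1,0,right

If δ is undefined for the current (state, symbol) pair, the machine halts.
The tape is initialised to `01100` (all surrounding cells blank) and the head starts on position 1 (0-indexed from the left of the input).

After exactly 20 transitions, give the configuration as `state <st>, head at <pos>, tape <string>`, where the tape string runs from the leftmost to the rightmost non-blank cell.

s0 | 0[1]100B   read 1 → write 0, move right, go to s1
s1 | 00[1]00B   read 1 → write B, move right, go to s0
s0 | 00B[0]0B   read 0 → write 0, move left, go to s2
s2 | 00[B]00B   read B → write B, move right, go to s2
s2 | 00B[0]0B   read 0 → write 0, move right, go to s3
s3 | 00B0[0]B   read 0 → write 1, move right, go to s0
s0 | 00B01[B]   read B → write 0, move left, go to s2
s2 | 00B0[1]0   read 1 → write 1, move left, go to s2
s2 | 00B[0]10   read 0 → write 0, move right, go to s3
s3 | 00B0[1]0   read 1 → write 0, move left, go to s3
s3 | 00B[0]00   read 0 → write 1, move right, go to s0
s0 | 00B1[0]0   read 0 → write 0, move left, go to s2
s2 | 00B[1]00   read 1 → write 1, move left, go to s2
s2 | 00[B]100   read B → write B, move right, go to s2
s2 | 00B[1]00   read 1 → write 1, move left, go to s2
s2 | 00[B]100   read B → write B, move right, go to s2
s2 | 00B[1]00   read 1 → write 1, move left, go to s2
s2 | 00[B]100   read B → write B, move right, go to s2
s2 | 00B[1]00   read 1 → write 1, move left, go to s2
s2 | 00[B]100   read B → write B, move right, go to s2
s2 | 00B[1]00
After 20 steps: state s2, head at 3, tape 00B100.

state s2, head at 3, tape 00B100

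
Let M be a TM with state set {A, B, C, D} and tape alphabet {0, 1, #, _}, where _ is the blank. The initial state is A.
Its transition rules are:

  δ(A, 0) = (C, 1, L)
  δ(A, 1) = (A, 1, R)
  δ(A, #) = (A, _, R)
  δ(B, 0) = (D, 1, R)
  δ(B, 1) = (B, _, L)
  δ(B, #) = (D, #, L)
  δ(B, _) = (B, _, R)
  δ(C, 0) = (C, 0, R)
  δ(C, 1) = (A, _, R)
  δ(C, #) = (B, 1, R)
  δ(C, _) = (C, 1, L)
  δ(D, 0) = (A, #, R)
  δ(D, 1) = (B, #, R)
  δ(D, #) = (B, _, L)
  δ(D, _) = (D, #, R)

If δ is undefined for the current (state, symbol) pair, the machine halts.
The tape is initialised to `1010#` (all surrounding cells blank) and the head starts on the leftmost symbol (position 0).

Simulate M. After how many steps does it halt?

9

state=A head=0 tape=[1]010#_   (A,1)→(A,1,R)
state=A head=1 tape=1[0]10#_   (A,0)→(C,1,L)
state=C head=0 tape=[1]110#_   (C,1)→(A,_,R)
state=A head=1 tape=_[1]10#_   (A,1)→(A,1,R)
state=A head=2 tape=_1[1]0#_   (A,1)→(A,1,R)
state=A head=3 tape=_11[0]#_   (A,0)→(C,1,L)
state=C head=2 tape=_1[1]1#_   (C,1)→(A,_,R)
state=A head=3 tape=_1_[1]#_   (A,1)→(A,1,R)
state=A head=4 tape=_1_1[#]_   (A,#)→(A,_,R)
state=A head=5 tape=_1_1_[_]
M halts after 9 transitions.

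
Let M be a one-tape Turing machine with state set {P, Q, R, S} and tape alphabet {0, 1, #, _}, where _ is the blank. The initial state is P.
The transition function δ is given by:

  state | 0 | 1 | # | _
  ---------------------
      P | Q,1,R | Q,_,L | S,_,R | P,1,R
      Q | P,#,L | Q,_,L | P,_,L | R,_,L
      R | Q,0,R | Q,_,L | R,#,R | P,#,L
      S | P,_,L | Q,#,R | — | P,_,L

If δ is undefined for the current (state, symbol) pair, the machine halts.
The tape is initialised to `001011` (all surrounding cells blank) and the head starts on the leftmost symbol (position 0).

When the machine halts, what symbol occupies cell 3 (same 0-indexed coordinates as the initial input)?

#

P | ___[0]01011   read 0 → write 1, move R, go to Q
Q | ___1[0]1011   read 0 → write #, move L, go to P
P | ___[1]#1011   read 1 → write _, move L, go to Q
Q | __[_]_#1011   read _ → write _, move L, go to R
R | _[_]__#1011   read _ → write #, move L, go to P
P | [_]#__#1011   read _ → write 1, move R, go to P
P | 1[#]__#1011   read # → write _, move R, go to S
S | 1_[_]_#1011   read _ → write _, move L, go to P
P | 1[_]__#1011   read _ → write 1, move R, go to P
P | 11[_]_#1011   read _ → write 1, move R, go to P
P | 111[_]#1011   read _ → write 1, move R, go to P
P | 1111[#]1011   read # → write _, move R, go to S
S | 1111_[1]011   read 1 → write #, move R, go to Q
Q | 1111_#[0]11   read 0 → write #, move L, go to P
P | 1111_[#]#11   read # → write _, move R, go to S
S | 1111__[#]11
Cell 3 holds # when M halts.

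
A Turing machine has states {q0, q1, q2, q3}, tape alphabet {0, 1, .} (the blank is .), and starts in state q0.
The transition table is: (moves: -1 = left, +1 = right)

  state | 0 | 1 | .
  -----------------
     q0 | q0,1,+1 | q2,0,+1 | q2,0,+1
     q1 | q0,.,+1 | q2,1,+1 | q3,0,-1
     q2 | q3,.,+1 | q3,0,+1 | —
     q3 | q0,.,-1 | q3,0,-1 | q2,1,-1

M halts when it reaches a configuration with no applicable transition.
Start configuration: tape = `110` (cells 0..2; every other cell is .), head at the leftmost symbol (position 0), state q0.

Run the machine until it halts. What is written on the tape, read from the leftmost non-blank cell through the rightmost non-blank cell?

010

q0 | [1]10.   read 1 → write 0, move +1, go to q2
q2 | 0[1]0.   read 1 → write 0, move +1, go to q3
q3 | 00[0].   read 0 → write ., move -1, go to q0
q0 | 0[0]..   read 0 → write 1, move +1, go to q0
q0 | 01[.].   read . → write 0, move +1, go to q2
q2 | 010[.]
The non-blank tape span at halt is 010.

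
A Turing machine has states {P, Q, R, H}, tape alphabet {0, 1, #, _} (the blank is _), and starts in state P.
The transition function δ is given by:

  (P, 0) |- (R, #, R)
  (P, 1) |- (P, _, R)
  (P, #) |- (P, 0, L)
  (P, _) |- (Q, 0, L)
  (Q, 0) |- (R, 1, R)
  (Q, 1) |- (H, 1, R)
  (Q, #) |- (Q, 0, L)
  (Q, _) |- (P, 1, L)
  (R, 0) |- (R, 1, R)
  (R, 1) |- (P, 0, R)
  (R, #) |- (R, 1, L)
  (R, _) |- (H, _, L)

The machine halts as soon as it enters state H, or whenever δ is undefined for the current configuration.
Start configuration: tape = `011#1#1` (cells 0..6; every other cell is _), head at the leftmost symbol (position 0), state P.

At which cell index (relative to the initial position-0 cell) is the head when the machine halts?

7

state=P head=0 tape=[0]11#1#1__   (P,0)→(R,#,R)
state=R head=1 tape=#[1]1#1#1__   (R,1)→(P,0,R)
state=P head=2 tape=#0[1]#1#1__   (P,1)→(P,_,R)
state=P head=3 tape=#0_[#]1#1__   (P,#)→(P,0,L)
state=P head=2 tape=#0[_]01#1__   (P,_)→(Q,0,L)
state=Q head=1 tape=#[0]001#1__   (Q,0)→(R,1,R)
state=R head=2 tape=#1[0]01#1__   (R,0)→(R,1,R)
state=R head=3 tape=#11[0]1#1__   (R,0)→(R,1,R)
state=R head=4 tape=#111[1]#1__   (R,1)→(P,0,R)
state=P head=5 tape=#1110[#]1__   (P,#)→(P,0,L)
state=P head=4 tape=#111[0]01__   (P,0)→(R,#,R)
state=R head=5 tape=#111#[0]1__   (R,0)→(R,1,R)
state=R head=6 tape=#111#1[1]__   (R,1)→(P,0,R)
state=P head=7 tape=#111#10[_]_   (P,_)→(Q,0,L)
state=Q head=6 tape=#111#1[0]0_   (Q,0)→(R,1,R)
state=R head=7 tape=#111#11[0]_   (R,0)→(R,1,R)
state=R head=8 tape=#111#111[_]   (R,_)→(H,_,L)
state=H head=7 tape=#111#11[1]_
At halt the head is at cell 7.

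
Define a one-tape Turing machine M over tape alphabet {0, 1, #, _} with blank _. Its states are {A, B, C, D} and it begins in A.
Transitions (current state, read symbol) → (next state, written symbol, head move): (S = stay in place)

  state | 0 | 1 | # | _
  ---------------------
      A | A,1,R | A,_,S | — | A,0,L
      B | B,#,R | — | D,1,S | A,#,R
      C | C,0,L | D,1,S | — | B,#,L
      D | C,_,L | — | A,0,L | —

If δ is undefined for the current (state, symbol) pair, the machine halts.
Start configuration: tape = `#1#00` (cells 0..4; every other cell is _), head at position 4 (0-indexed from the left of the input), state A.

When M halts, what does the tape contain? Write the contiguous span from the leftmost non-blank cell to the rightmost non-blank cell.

#1#0000

A | #1#0[0]__   read 0 → write 1, move R, go to A
A | #1#01[_]_   read _ → write 0, move L, go to A
A | #1#0[1]0_   read 1 → write _, move S, go to A
A | #1#0[_]0_   read _ → write 0, move L, go to A
A | #1#[0]00_   read 0 → write 1, move R, go to A
A | #1#1[0]0_   read 0 → write 1, move R, go to A
A | #1#11[0]_   read 0 → write 1, move R, go to A
A | #1#111[_]   read _ → write 0, move L, go to A
A | #1#11[1]0   read 1 → write _, move S, go to A
A | #1#11[_]0   read _ → write 0, move L, go to A
A | #1#1[1]00   read 1 → write _, move S, go to A
A | #1#1[_]00   read _ → write 0, move L, go to A
A | #1#[1]000   read 1 → write _, move S, go to A
A | #1#[_]000   read _ → write 0, move L, go to A
A | #1[#]0000
The non-blank tape span at halt is #1#0000.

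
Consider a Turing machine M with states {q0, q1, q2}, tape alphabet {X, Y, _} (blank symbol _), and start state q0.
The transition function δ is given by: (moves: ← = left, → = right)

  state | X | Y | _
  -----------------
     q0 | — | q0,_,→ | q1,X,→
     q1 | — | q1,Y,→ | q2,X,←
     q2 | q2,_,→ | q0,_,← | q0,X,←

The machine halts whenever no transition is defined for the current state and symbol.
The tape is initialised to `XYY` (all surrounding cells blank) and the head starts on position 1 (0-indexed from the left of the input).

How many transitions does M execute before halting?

state=q0 head=1 tape=X[Y]Y___   (q0,Y)→(q0,_,→)
state=q0 head=2 tape=X_[Y]___   (q0,Y)→(q0,_,→)
state=q0 head=3 tape=X__[_]__   (q0,_)→(q1,X,→)
state=q1 head=4 tape=X__X[_]_   (q1,_)→(q2,X,←)
state=q2 head=3 tape=X__[X]X_   (q2,X)→(q2,_,→)
state=q2 head=4 tape=X___[X]_   (q2,X)→(q2,_,→)
state=q2 head=5 tape=X____[_]   (q2,_)→(q0,X,←)
state=q0 head=4 tape=X___[_]X   (q0,_)→(q1,X,→)
state=q1 head=5 tape=X___X[X]
M halts after 8 transitions.

8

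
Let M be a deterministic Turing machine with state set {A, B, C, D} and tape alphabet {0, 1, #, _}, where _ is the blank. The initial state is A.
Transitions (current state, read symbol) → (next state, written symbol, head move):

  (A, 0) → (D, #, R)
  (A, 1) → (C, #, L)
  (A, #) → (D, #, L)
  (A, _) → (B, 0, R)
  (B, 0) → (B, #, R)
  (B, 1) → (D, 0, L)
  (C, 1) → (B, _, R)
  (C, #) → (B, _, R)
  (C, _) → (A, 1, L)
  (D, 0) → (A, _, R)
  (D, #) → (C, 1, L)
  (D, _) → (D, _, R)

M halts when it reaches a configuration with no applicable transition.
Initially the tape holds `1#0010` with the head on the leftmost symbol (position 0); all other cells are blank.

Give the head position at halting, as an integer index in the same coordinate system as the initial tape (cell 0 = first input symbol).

1

A | __[1]#0010   read 1 → write #, move L, go to C
C | _[_]##0010   read _ → write 1, move L, go to A
A | [_]1##0010   read _ → write 0, move R, go to B
B | 0[1]##0010   read 1 → write 0, move L, go to D
D | [0]0##0010   read 0 → write _, move R, go to A
A | _[0]##0010   read 0 → write #, move R, go to D
D | _#[#]#0010   read # → write 1, move L, go to C
C | _[#]1#0010   read # → write _, move R, go to B
B | __[1]#0010   read 1 → write 0, move L, go to D
D | _[_]0#0010   read _ → write _, move R, go to D
D | __[0]#0010   read 0 → write _, move R, go to A
A | ___[#]0010   read # → write #, move L, go to D
D | __[_]#0010   read _ → write _, move R, go to D
D | ___[#]0010   read # → write 1, move L, go to C
C | __[_]10010   read _ → write 1, move L, go to A
A | _[_]110010   read _ → write 0, move R, go to B
B | _0[1]10010   read 1 → write 0, move L, go to D
D | _[0]010010   read 0 → write _, move R, go to A
A | __[0]10010   read 0 → write #, move R, go to D
D | __#[1]0010
At halt the head is at cell 1.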